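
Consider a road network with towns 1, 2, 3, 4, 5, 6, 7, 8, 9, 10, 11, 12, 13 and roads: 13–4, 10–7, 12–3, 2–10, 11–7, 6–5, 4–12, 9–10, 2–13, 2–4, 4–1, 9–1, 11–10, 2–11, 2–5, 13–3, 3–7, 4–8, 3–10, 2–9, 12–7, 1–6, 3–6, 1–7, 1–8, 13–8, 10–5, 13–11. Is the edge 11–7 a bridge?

No

After removing 11–7, the path 11-10-7 still connects them, so the edge is not a bridge.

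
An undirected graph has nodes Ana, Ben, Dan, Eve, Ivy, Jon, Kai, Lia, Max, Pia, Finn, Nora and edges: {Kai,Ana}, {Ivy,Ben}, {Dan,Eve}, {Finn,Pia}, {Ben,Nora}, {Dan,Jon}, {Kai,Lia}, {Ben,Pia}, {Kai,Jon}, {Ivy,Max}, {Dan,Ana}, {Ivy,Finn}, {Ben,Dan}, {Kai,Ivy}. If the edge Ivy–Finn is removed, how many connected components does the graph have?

1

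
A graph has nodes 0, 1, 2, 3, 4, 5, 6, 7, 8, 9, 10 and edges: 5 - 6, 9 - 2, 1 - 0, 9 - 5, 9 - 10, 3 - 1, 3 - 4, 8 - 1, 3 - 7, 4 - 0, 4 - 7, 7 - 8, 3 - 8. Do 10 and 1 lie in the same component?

The component containing 10 is {2, 5, 6, 9, 10}, and 1 is not in it.

No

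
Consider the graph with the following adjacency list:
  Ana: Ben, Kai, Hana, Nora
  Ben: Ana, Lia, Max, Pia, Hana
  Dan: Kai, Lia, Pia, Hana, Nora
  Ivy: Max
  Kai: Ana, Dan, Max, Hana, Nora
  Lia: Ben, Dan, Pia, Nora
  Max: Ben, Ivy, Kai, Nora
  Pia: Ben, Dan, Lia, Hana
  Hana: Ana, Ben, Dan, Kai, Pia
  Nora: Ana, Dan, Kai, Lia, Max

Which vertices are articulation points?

Max

Removing Max increases the component count from 1 to 2, so Max is a cut vertex.
By contrast removing Ben leaves 1 component; it is not a cut vertex. No other vertex is a cut vertex either.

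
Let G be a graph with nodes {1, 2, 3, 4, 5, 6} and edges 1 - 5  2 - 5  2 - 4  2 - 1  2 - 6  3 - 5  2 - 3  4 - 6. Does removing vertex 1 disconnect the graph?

Deleting 1 leaves 1 component (was 1) (its neighbors 2, 5 remain connected to each other), so 1 is not a cut vertex.

No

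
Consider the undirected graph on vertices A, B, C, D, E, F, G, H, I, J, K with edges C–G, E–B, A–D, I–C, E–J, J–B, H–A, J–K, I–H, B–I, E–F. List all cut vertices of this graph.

Removing A increases the component count from 1 to 2, so A is a cut vertex.
Removing B increases the component count from 1 to 2, so B is a cut vertex.
Removing C increases the component count from 1 to 2, so C is a cut vertex.
Likewise E, H, I, J are cut vertices.
By contrast removing D leaves 1 component; it is not a cut vertex. No other vertex is a cut vertex either.

A, B, C, E, H, I, J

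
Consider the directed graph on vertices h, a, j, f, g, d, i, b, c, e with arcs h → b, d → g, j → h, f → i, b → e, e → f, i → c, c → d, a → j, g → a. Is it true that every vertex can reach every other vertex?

From a we can reach every vertex (a, b, c, d, e, f, g, h, i, j), and every vertex can reach a (a, b, c, d, e, f, g, h, i, j). So the whole graph is one strongly connected component.

Yes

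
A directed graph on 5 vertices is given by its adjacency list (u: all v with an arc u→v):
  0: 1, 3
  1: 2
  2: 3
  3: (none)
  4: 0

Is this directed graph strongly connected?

No

There is no directed path from 3 to 2, so the graph is not strongly connected.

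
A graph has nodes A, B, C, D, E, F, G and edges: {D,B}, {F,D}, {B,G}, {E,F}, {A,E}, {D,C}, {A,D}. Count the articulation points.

2

Removing B increases the component count from 1 to 2, so B is a cut vertex.
Removing D increases the component count from 1 to 3, so D is a cut vertex.
By contrast removing F leaves 1 component; it is not a cut vertex. No other vertex is a cut vertex either.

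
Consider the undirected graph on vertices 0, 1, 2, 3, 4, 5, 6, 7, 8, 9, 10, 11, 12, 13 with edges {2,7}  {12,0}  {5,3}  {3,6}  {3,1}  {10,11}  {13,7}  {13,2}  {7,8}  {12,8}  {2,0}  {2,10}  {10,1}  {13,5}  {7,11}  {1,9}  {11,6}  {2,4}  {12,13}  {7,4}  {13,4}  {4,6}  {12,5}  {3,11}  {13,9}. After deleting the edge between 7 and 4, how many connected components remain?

7 and 4 are still connected via 7-13-4, so the component count stays at 1.

1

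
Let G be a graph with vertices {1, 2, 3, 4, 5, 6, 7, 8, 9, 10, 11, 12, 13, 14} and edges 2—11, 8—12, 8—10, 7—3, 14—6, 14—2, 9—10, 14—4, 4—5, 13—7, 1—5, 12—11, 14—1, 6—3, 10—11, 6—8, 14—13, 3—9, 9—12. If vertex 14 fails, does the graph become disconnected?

Yes

Deleting 14 raises the number of components from 1 to 2, so 14 is a cut vertex.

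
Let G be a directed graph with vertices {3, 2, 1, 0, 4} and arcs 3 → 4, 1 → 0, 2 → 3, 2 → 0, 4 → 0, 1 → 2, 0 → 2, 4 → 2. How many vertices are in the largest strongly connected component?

4

{0, 2, 3, 4} are all mutually reachable — one SCC of size 4.
{1} is an SCC by itself.
The largest has 4 vertices.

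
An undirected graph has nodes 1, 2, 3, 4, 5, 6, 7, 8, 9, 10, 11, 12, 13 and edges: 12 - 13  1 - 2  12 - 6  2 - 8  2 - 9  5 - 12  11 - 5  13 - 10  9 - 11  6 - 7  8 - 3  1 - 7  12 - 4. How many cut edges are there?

The edges on the cycle 1-2-9-11-5-12-6-7-1 are not bridges since each lies on that cycle.
But removing 4 - 12 disconnects 4 from 12; removing 8 - 3 disconnects 8 from 3; removing 8 - 2 disconnects 8 from 2; removing 13 - 10 disconnects 13 from 10 — these are bridges.
In total 5 edges are bridges.

5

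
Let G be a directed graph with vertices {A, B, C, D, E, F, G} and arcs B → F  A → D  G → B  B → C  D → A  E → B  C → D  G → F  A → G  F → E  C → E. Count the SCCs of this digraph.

1

{A, B, C, D, E, F, G} are all mutually reachable — one SCC of size 7.
That gives 1 strongly connected component.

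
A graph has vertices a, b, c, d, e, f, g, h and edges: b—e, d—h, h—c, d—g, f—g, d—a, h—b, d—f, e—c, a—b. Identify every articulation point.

d

Removing d increases the component count from 1 to 2, so d is a cut vertex.
By contrast removing g leaves 1 component; it is not a cut vertex. No other vertex is a cut vertex either.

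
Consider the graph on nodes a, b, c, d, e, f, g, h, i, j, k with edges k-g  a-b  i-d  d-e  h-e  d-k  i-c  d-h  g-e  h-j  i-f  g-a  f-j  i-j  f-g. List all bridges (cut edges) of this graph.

a-b, a-g, c-i

The edges on the cycle i-d-k-g-f-i are not bridges since each lies on that cycle.
But removing g-a disconnects g from a; removing i-c disconnects i from c; removing b-a disconnects b from a — these are bridges.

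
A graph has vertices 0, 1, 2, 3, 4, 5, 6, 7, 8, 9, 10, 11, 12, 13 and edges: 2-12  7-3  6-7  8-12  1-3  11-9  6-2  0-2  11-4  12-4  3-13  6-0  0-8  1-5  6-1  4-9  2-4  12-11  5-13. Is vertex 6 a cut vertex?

Yes

Deleting 6 raises the number of components from 2 to 3, so 6 is a cut vertex.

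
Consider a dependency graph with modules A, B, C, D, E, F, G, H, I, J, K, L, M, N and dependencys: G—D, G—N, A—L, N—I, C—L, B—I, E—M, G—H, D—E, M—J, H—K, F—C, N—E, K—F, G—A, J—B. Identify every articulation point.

G

Removing G increases the component count from 1 to 2, so G is a cut vertex.
By contrast removing A leaves 1 component; it is not a cut vertex. No other vertex is a cut vertex either.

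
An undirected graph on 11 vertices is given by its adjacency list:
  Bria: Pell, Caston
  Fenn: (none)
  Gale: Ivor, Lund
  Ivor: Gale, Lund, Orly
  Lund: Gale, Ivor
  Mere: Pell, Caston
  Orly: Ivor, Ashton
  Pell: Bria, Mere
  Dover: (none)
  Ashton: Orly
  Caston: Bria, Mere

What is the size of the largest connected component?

5

Fenn is isolated — a component by itself.
Dover is isolated — a component by itself.
Starting from Bria we can reach Bria, Mere, Pell, Caston. That is one component of size 4.
Starting from Gale we can reach Gale, Ivor, Lund, Orly, Ashton. That is one component of size 5.
The largest has 5 vertices.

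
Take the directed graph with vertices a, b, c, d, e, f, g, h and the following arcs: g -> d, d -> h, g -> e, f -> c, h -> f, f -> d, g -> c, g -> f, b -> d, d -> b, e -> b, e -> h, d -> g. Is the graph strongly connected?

No

There is no directed path from a to d, so the graph is not strongly connected.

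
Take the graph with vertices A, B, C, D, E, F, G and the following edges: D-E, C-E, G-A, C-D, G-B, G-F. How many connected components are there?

Starting from C we can reach C, D, E. That is one component of size 3.
Starting from A we can reach A, B, F, G. That is one component of size 4.
Total: 2 components.

2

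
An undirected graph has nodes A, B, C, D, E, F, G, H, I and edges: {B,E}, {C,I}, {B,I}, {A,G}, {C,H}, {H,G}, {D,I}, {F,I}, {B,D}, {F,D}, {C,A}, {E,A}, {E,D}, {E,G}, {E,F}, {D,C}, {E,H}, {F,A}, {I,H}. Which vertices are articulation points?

Removing E, for instance, still leaves 1 component. No single vertex removal increases the component count — the graph has no articulation points.

none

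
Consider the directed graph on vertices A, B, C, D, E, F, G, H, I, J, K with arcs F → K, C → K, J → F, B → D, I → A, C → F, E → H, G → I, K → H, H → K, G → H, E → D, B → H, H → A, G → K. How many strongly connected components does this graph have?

{H, K} are all mutually reachable — one SCC of size 2.
{D} is an SCC by itself.
{J} is an SCC by itself.
{F} is an SCC by itself.
{E} is an SCC by itself.
(and 5 more singleton SCCs)
That gives 10 strongly connected components.

10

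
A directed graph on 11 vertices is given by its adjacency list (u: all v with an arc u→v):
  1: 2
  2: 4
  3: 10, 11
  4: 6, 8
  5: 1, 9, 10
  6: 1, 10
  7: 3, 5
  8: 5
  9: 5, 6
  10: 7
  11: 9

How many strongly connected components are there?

{1, 2, 3, 4, 5, 6, 7, 8, 9, 10, 11} are all mutually reachable — one SCC of size 11.
That gives 1 strongly connected component.

1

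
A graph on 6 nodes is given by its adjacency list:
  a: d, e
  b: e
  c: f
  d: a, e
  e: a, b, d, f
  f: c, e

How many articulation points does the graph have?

Removing e increases the component count from 1 to 3, so e is a cut vertex.
Removing f increases the component count from 1 to 2, so f is a cut vertex.
By contrast removing b leaves 1 component; it is not a cut vertex. No other vertex is a cut vertex either.

2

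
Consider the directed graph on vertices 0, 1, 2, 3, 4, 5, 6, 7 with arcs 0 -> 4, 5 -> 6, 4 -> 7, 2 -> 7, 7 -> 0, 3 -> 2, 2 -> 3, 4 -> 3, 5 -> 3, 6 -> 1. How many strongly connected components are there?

{0, 2, 3, 4, 7} are all mutually reachable — one SCC of size 5.
{6} is an SCC by itself.
{5} is an SCC by itself.
{1} is an SCC by itself.
That gives 4 strongly connected components.

4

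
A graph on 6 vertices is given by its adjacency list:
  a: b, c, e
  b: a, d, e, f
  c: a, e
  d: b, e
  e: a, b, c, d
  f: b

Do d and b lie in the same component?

Yes

From d we can reach a, b, c, d, e, f, which includes b.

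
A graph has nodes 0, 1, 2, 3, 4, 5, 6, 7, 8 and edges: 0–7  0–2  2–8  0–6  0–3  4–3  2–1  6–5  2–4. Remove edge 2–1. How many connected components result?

Before removal there is 1 component.
2–1 is a bridge — removing it separates 2's side from 1's side.
After removal: 2 components.

2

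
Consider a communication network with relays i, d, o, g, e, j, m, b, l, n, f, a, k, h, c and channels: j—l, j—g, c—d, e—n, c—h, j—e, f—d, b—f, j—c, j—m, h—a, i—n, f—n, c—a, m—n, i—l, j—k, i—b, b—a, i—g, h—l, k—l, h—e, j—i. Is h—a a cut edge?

After removing h—a, the path h-c-a still connects them, so the edge is not a bridge.

No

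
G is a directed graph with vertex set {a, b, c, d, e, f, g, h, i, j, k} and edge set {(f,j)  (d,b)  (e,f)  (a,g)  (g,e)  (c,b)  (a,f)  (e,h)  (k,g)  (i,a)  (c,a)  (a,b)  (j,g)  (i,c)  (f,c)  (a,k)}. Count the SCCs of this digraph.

5

{a, c, e, f, g, j, k} are all mutually reachable — one SCC of size 7.
{d} is an SCC by itself.
{b} is an SCC by itself.
{h} is an SCC by itself.
{i} is an SCC by itself.
That gives 5 strongly connected components.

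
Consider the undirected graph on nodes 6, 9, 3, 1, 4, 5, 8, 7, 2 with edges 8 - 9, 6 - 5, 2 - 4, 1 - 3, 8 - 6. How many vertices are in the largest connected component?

7 is isolated — a component by itself.
Starting from 1 we can reach 1, 3. That is one component of size 2.
Starting from 2 we can reach 2, 4. That is one component of size 2.
Starting from 5 we can reach 5, 6, 8, 9. That is one component of size 4.
The largest has 4 vertices.

4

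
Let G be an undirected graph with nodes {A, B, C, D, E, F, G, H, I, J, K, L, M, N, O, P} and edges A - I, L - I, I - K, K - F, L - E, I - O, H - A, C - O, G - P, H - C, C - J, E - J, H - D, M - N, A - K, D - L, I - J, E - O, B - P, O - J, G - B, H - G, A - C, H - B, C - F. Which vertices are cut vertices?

H

Removing H increases the component count from 2 to 3, so H is a cut vertex.
By contrast removing P leaves 2 components; it is not a cut vertex. No other vertex is a cut vertex either.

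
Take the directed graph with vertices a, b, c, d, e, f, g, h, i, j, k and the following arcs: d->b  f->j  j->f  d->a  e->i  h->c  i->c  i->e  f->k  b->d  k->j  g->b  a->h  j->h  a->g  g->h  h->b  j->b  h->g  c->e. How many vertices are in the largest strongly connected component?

{a, b, d, g, h} are all mutually reachable — one SCC of size 5.
{f, j, k} are all mutually reachable — one SCC of size 3.
{c, e, i} are all mutually reachable — one SCC of size 3.
The largest has 5 vertices.

5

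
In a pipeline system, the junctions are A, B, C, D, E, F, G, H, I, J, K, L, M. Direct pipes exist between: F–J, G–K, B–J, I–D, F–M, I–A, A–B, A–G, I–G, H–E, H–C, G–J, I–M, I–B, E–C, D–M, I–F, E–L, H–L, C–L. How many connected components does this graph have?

2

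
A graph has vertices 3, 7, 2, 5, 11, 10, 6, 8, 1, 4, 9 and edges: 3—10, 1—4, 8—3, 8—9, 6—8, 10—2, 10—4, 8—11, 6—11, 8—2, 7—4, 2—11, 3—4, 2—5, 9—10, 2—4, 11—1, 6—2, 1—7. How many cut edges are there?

1

The edges on the cycle 6-8-3-10-4-1-11-6 are not bridges since each lies on that cycle.
But removing 2—5 disconnects 2 from 5 — this is a bridge.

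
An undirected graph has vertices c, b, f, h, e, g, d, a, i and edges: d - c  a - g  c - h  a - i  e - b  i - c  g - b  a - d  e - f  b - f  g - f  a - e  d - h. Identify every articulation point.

Removing a increases the component count from 1 to 2, so a is a cut vertex.
By contrast removing i leaves 1 component; it is not a cut vertex. No other vertex is a cut vertex either.

a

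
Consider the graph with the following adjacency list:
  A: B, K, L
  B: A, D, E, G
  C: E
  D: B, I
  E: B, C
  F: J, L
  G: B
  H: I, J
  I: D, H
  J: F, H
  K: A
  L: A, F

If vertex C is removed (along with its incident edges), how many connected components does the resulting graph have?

With C gone, the remaining components are: {A, B, D, E, F, G, H, I, J, K, L}.
That is 1 component.

1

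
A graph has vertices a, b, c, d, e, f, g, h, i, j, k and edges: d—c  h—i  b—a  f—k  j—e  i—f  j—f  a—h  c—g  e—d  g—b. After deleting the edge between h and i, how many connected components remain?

1

h and i are still connected via h-a-b-g-c-d-e-j-f-i, so the component count stays at 1.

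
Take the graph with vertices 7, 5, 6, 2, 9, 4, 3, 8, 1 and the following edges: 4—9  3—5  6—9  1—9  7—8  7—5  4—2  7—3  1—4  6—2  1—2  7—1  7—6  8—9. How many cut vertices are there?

Removing 7 increases the component count from 1 to 2, so 7 is a cut vertex.
By contrast removing 3 leaves 1 component; it is not a cut vertex. No other vertex is a cut vertex either.

1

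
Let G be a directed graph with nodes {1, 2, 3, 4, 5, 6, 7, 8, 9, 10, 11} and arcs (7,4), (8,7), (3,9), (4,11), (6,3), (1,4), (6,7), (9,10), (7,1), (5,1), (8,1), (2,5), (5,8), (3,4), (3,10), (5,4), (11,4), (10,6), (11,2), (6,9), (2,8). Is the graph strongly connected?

No

There is no directed path from 5 to 3, so the graph is not strongly connected.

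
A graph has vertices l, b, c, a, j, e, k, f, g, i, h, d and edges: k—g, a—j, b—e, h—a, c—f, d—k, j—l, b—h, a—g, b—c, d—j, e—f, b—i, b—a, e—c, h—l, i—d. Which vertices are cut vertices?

b

Removing b increases the component count from 1 to 2, so b is a cut vertex.
By contrast removing f leaves 1 component; it is not a cut vertex. No other vertex is a cut vertex either.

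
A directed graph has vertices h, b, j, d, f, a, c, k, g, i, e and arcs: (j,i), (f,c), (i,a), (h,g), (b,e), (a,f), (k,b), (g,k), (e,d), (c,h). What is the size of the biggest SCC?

1

{c} is an SCC by itself.
{f} is an SCC by itself.
{e} is an SCC by itself.
{d} is an SCC by itself.
{g} is an SCC by itself.
(and 6 more singleton SCCs)
The largest has 1 vertex.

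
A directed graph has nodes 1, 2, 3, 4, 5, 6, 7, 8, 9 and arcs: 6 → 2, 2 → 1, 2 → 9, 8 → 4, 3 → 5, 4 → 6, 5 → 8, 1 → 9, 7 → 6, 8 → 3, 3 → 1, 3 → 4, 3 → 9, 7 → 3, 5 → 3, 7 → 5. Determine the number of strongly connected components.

7

{3, 5, 8} are all mutually reachable — one SCC of size 3.
{4} is an SCC by itself.
{1} is an SCC by itself.
{7} is an SCC by itself.
{2} is an SCC by itself.
(and 2 more singleton SCCs)
That gives 7 strongly connected components.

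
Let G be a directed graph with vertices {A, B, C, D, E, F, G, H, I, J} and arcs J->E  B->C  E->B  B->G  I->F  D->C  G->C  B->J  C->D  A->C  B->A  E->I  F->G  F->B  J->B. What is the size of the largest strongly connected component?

5

{B, E, F, I, J} are all mutually reachable — one SCC of size 5.
{C, D} are all mutually reachable — one SCC of size 2.
{G} is an SCC by itself.
{A} is an SCC by itself.
{H} is an SCC by itself.
The largest has 5 vertices.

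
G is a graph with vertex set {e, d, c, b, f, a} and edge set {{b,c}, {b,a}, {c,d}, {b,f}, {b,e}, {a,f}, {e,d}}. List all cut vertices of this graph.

b

Removing b increases the component count from 1 to 2, so b is a cut vertex.
By contrast removing c leaves 1 component; it is not a cut vertex. No other vertex is a cut vertex either.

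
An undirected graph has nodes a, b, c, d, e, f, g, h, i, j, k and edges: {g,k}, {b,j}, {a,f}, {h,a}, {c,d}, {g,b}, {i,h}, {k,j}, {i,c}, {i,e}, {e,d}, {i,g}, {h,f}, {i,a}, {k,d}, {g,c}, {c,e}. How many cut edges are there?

The edges on the cycle i-h-f-a-i are not bridges since each lies on that cycle.
Every edge lies on some cycle, so there are no bridges.

0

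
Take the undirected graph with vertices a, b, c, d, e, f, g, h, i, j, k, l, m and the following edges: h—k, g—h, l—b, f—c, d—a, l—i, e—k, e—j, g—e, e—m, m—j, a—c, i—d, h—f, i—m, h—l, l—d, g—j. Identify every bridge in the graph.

b-l

The edges on the cycle g-e-k-h-g are not bridges since each lies on that cycle.
But removing l—b disconnects l from b — this is a bridge.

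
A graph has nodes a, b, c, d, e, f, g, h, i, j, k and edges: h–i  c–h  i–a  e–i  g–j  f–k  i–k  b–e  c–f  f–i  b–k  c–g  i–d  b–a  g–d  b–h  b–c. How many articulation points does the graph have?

Removing g increases the component count from 1 to 2, so g is a cut vertex.
By contrast removing k leaves 1 component; it is not a cut vertex. No other vertex is a cut vertex either.

1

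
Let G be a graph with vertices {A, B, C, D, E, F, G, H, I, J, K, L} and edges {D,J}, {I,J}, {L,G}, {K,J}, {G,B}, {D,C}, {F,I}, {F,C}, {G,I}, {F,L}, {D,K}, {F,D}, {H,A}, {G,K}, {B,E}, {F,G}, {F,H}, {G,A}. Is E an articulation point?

No

Deleting E leaves 1 component (was 1), so E is not a cut vertex.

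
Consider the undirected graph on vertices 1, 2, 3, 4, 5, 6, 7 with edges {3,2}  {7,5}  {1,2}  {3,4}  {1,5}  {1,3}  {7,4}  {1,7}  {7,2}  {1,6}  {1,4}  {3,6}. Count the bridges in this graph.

The edges on the cycle 1-3-2-1 are not bridges since each lies on that cycle.
Every edge lies on some cycle, so there are no bridges.

0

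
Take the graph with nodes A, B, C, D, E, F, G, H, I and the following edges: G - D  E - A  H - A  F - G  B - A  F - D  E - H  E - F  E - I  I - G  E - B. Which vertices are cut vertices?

E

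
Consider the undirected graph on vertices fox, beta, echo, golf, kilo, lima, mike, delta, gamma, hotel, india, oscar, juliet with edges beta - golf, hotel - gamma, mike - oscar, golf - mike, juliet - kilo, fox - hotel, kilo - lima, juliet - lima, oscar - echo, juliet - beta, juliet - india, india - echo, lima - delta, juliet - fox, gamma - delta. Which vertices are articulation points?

juliet

Removing juliet increases the component count from 1 to 2, so juliet is a cut vertex.
By contrast removing lima leaves 1 component; it is not a cut vertex. No other vertex is a cut vertex either.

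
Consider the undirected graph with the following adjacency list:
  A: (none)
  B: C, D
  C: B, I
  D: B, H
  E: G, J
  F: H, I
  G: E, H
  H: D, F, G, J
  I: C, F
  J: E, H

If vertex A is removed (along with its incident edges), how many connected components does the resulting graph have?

With A gone, the remaining components are: {B, C, D, E, F, G, H, I, J}.
That is 1 component.

1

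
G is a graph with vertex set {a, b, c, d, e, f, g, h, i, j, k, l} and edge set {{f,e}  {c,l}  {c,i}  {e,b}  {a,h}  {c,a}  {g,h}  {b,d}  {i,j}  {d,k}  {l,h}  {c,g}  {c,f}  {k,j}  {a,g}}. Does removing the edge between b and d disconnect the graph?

After removing b-d, the path b-e-f-c-i-j-k-d still connects them, so the edge is not a bridge.

No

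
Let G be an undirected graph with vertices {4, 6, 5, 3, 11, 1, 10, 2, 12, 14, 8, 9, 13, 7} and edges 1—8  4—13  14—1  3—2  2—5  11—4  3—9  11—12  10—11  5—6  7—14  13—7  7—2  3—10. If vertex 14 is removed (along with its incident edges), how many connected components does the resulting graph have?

2

With 14 gone, the remaining components are: {1, 8}; {2, 3, 4, 5, 6, 7, 9, 10, 11, 12, 13}.
That is 2 components.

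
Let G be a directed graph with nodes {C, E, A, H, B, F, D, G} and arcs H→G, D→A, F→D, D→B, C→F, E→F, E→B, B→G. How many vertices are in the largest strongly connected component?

{B} is an SCC by itself.
{G} is an SCC by itself.
{F} is an SCC by itself.
{E} is an SCC by itself.
{H} is an SCC by itself.
(and 3 more singleton SCCs)
The largest has 1 vertex.

1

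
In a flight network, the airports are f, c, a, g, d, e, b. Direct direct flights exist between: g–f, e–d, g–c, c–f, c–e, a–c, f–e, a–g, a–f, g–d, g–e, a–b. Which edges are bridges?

a-b

The edges on the cycle a-g-f-c-a are not bridges since each lies on that cycle.
But removing a–b disconnects a from b — this is a bridge.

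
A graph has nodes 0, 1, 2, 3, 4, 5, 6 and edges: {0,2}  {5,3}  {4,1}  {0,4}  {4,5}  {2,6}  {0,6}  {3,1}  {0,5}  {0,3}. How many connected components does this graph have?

Starting from 0 we can reach 0, 1, 2, 3, 4, 5, 6. That is one component of size 7.
Total: 1 component.

1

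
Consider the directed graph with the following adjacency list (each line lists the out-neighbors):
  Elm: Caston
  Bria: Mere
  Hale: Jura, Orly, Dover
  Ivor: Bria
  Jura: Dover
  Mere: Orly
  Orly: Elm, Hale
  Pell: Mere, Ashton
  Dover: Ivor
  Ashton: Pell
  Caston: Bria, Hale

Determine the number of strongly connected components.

2

{Elm, Bria, Hale, Ivor, Jura, Mere, Orly, Dover, Caston} are all mutually reachable — one SCC of size 9.
{Pell, Ashton} are all mutually reachable — one SCC of size 2.
That gives 2 strongly connected components.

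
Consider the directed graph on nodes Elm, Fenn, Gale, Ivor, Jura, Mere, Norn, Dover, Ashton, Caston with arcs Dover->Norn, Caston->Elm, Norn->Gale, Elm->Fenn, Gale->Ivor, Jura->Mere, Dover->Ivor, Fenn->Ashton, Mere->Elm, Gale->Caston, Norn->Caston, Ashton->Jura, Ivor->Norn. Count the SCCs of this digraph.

{Elm, Fenn, Jura, Mere, Ashton} are all mutually reachable — one SCC of size 5.
{Gale, Ivor, Norn} are all mutually reachable — one SCC of size 3.
{Caston} is an SCC by itself.
{Dover} is an SCC by itself.
That gives 4 strongly connected components.

4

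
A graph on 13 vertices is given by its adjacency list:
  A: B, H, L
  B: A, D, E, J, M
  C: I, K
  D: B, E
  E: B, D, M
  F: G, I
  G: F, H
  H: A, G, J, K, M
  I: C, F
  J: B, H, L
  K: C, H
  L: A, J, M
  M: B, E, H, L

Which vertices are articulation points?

Removing H increases the component count from 1 to 2, so H is a cut vertex.
By contrast removing D leaves 1 component; it is not a cut vertex. No other vertex is a cut vertex either.

H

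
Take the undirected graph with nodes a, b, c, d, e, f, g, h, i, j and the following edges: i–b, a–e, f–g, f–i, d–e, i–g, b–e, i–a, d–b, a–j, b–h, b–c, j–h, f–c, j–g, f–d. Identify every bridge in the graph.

The edges on the cycle i-a-j-h-b-i are not bridges since each lies on that cycle.
Every edge lies on some cycle, so there are no bridges.

none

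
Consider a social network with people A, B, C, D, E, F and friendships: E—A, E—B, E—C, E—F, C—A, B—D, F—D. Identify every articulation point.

E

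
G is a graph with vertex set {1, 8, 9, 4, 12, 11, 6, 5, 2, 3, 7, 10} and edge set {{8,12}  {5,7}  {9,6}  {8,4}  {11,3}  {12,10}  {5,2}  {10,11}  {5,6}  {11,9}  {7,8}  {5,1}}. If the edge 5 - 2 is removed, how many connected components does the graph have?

Before removal there is 1 component.
5 - 2 is a bridge — removing it separates 5's side from 2's side.
After removal: 2 components.

2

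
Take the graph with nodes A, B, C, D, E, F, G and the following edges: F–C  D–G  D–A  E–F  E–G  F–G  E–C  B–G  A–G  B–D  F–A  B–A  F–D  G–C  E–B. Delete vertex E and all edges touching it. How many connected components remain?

With E gone, the remaining components are: {A, B, C, D, F, G}.
That is 1 component.

1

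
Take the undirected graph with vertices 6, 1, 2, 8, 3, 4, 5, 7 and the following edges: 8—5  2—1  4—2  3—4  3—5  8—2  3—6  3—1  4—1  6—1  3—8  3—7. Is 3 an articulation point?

Yes

Deleting 3 raises the number of components from 1 to 2, so 3 is a cut vertex.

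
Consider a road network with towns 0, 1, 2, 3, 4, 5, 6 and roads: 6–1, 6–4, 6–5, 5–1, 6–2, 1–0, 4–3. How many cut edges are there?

The edges on the cycle 6-5-1-6 are not bridges since each lies on that cycle.
But removing 1–0 disconnects 1 from 0; removing 4–3 disconnects 4 from 3; removing 6–4 disconnects 6 from 4; removing 6–2 disconnects 6 from 2 — these are bridges.
That makes 4 bridges.

4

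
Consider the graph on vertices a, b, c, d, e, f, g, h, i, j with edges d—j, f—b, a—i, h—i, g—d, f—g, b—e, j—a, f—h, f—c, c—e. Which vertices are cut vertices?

Removing f increases the component count from 1 to 2, so f is a cut vertex.
By contrast removing d leaves 1 component; it is not a cut vertex. No other vertex is a cut vertex either.

f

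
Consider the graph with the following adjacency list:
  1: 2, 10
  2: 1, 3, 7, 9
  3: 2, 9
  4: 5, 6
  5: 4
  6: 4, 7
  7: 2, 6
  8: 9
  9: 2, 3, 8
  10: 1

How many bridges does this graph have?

The edges on the cycle 2-3-9-2 are not bridges since each lies on that cycle.
But removing 2-7 disconnects 2 from 7; removing 2-1 disconnects 2 from 1; removing 4-5 disconnects 4 from 5; removing 7-6 disconnects 7 from 6 — these are bridges.
In total 7 edges are bridges.

7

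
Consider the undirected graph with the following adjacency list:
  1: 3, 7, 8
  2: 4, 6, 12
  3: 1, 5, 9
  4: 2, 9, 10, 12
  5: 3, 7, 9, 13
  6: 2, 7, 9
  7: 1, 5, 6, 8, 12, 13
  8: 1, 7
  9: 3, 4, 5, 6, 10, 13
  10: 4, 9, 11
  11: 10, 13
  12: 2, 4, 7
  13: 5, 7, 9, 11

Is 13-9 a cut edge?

After removing 13-9, the path 13-5-9 still connects them, so the edge is not a bridge.

No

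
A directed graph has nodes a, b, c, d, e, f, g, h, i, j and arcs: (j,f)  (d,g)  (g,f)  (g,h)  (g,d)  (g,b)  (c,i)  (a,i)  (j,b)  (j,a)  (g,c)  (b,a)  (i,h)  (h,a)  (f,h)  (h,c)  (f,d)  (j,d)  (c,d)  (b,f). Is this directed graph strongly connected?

No

There is no directed path from f to j, so the graph is not strongly connected.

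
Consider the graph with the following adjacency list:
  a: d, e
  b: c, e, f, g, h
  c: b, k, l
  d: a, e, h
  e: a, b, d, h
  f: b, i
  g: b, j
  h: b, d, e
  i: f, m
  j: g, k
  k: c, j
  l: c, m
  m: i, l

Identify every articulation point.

b

Removing b increases the component count from 1 to 2, so b is a cut vertex.
By contrast removing d leaves 1 component; it is not a cut vertex. No other vertex is a cut vertex either.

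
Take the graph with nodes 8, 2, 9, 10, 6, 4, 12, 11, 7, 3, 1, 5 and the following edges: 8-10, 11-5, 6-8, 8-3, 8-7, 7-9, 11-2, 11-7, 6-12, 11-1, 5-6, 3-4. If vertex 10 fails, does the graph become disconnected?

Deleting 10 leaves 1 component (was 1), so 10 is not a cut vertex.

No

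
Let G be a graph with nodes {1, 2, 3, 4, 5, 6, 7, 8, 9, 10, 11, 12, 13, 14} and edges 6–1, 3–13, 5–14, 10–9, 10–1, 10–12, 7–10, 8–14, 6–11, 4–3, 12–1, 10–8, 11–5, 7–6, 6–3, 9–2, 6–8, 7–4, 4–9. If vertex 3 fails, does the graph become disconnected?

Yes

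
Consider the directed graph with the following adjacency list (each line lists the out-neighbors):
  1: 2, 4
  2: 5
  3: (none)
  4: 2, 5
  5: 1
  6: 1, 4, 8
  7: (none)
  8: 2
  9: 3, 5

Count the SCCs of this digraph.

{1, 2, 4, 5} are all mutually reachable — one SCC of size 4.
{8} is an SCC by itself.
{6} is an SCC by itself.
{3} is an SCC by itself.
{9} is an SCC by itself.
(and 1 more singleton SCC)
That gives 6 strongly connected components.

6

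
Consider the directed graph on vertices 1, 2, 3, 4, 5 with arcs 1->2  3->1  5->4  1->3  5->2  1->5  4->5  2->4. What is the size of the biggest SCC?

3

{2, 4, 5} are all mutually reachable — one SCC of size 3.
{1, 3} are all mutually reachable — one SCC of size 2.
The largest has 3 vertices.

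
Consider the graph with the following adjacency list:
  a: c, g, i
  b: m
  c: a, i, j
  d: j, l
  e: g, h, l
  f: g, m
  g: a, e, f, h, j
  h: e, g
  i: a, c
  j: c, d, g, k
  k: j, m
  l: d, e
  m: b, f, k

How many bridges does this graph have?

The edges on the cycle a-i-c-a are not bridges since each lies on that cycle.
But removing m-b disconnects m from b — this is a bridge.

1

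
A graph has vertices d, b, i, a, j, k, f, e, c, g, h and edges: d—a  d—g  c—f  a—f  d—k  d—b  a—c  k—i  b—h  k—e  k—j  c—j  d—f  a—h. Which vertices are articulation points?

d, k

Removing d increases the component count from 1 to 2, so d is a cut vertex.
Removing k increases the component count from 1 to 3, so k is a cut vertex.
By contrast removing j leaves 1 component; it is not a cut vertex. No other vertex is a cut vertex either.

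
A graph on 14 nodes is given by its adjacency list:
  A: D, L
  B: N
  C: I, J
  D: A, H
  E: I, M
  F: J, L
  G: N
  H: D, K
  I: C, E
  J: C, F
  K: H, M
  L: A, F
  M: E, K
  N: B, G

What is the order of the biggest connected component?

11

Starting from B we can reach B, G, N. That is one component of size 3.
Starting from A we can reach A, C, D, E, F, H, I, J, K, L, M. That is one component of size 11.
The largest has 11 vertices.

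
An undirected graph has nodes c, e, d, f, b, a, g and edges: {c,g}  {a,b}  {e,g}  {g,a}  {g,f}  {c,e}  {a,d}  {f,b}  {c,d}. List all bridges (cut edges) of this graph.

none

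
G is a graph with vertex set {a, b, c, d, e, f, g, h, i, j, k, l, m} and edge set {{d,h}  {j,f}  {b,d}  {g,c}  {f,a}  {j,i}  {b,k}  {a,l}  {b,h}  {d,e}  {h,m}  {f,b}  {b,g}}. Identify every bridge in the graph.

a-f, a-l, b-f, b-g, b-k, c-g, d-e, f-j, h-m, i-j

The edges on the cycle b-d-h-b are not bridges since each lies on that cycle.
But removing h–m disconnects h from m; removing a–f disconnects a from f; removing a–l disconnects a from l; removing b–k disconnects b from k — these are bridges.
In total 10 edges are bridges.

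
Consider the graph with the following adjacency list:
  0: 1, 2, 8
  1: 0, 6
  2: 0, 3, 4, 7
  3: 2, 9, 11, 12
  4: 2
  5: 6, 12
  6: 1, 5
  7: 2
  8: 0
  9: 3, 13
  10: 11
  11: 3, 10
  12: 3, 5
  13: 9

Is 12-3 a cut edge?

No

After removing 12-3, the path 12-5-6-1-0-2-3 still connects them, so the edge is not a bridge.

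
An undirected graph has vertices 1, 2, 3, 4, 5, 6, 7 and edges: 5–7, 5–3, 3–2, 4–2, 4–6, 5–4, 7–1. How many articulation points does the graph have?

Removing 4 increases the component count from 1 to 2, so 4 is a cut vertex.
Removing 5 increases the component count from 1 to 2, so 5 is a cut vertex.
Removing 7 increases the component count from 1 to 2, so 7 is a cut vertex.
By contrast removing 2 leaves 1 component; it is not a cut vertex. No other vertex is a cut vertex either.

3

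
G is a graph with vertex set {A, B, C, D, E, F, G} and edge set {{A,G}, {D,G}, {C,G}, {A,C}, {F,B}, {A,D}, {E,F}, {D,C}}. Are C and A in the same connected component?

From C we can reach A, C, D, G, which includes A.

Yes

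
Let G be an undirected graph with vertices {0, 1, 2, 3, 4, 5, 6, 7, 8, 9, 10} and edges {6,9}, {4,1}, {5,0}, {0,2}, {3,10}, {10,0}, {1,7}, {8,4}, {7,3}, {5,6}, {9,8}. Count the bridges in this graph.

The edges on the cycle 5-6-9-8-4-1-7-3-10-0-5 are not bridges since each lies on that cycle.
But removing 0-2 disconnects 0 from 2 — this is a bridge.

1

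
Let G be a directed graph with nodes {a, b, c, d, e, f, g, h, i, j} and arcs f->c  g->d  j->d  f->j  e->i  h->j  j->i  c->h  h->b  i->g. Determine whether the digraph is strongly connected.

No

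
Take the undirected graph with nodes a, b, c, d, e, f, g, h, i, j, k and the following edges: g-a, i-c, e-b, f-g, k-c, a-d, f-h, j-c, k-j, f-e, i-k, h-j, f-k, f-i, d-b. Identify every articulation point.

f

Removing f increases the component count from 1 to 2, so f is a cut vertex.
By contrast removing h leaves 1 component; it is not a cut vertex. No other vertex is a cut vertex either.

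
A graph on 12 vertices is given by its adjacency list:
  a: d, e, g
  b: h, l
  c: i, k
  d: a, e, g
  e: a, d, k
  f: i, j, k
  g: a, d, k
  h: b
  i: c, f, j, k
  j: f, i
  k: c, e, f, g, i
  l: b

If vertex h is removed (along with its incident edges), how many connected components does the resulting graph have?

2

With h gone, the remaining components are: {b, l}; {a, c, d, e, f, g, i, j, k}.
That is 2 components.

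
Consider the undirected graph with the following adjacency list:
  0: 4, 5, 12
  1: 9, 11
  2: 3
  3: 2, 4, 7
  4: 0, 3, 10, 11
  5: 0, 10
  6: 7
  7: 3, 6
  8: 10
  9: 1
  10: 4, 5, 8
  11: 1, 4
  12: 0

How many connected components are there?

Starting from 0 we can reach 0, 1, 2, 3, 4, 5, 6, 7, 8, 9, 10, 11, 12. That is one component of size 13.
Total: 1 component.

1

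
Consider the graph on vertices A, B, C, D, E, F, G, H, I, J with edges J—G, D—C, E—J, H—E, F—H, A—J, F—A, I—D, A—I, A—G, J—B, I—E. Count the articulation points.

Removing D increases the component count from 1 to 2, so D is a cut vertex.
Removing I increases the component count from 1 to 2, so I is a cut vertex.
Removing J increases the component count from 1 to 2, so J is a cut vertex.
By contrast removing E leaves 1 component; it is not a cut vertex. No other vertex is a cut vertex either.

3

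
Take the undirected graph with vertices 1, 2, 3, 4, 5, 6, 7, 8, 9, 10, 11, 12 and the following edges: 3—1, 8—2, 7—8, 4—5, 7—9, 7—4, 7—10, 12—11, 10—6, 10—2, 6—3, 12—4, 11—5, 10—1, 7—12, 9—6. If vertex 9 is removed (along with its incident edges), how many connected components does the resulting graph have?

With 9 gone, the remaining components are: {1, 2, 3, 4, 5, 6, 7, 8, 10, 11, 12}.
That is 1 component.

1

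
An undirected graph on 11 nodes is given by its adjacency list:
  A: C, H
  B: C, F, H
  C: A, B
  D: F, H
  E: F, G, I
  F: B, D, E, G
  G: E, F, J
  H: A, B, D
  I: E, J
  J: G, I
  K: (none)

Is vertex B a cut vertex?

No

Deleting B leaves 2 components (was 2), so B is not a cut vertex.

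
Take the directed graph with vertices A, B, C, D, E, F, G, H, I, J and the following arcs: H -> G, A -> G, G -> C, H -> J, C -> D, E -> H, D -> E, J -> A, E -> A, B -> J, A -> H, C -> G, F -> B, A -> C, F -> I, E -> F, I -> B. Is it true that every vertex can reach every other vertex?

From J we can reach every vertex (A, B, C, D, E, F, G, H, I, J), and every vertex can reach J (A, B, C, D, E, F, G, H, I, J). So the whole graph is one strongly connected component.

Yes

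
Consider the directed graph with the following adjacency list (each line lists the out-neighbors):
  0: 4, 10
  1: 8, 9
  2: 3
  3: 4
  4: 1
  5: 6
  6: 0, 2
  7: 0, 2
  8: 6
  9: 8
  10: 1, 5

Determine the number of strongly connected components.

2

{0, 1, 2, 3, 4, 5, 6, 8, 9, 10} are all mutually reachable — one SCC of size 10.
{7} is an SCC by itself.
That gives 2 strongly connected components.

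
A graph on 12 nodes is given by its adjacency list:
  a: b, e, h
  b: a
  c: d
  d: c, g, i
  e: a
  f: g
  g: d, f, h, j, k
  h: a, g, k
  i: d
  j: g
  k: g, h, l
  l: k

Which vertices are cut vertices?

a, d, g, h, k

Removing a increases the component count from 1 to 3, so a is a cut vertex.
Removing d increases the component count from 1 to 3, so d is a cut vertex.
Removing g increases the component count from 1 to 4, so g is a cut vertex.
Likewise h, k are cut vertices.
By contrast removing i leaves 1 component; it is not a cut vertex. No other vertex is a cut vertex either.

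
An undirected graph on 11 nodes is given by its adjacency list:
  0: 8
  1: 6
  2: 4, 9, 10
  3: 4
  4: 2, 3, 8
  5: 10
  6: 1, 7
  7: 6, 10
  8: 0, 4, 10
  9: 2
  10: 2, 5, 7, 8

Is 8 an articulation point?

Yes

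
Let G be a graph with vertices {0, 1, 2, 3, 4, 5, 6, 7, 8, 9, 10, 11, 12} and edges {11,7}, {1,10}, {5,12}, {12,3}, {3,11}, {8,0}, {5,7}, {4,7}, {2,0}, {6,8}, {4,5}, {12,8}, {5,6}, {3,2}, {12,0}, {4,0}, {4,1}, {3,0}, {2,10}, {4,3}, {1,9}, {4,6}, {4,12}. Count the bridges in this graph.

The edges on the cycle 4-5-12-3-2-10-1-4 are not bridges since each lies on that cycle.
But removing 9 - 1 disconnects 9 from 1 — this is a bridge.

1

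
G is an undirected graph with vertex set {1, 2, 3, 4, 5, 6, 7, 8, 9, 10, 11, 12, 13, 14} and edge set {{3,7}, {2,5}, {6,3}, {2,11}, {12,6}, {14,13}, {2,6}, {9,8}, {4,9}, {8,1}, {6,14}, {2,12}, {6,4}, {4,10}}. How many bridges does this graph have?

11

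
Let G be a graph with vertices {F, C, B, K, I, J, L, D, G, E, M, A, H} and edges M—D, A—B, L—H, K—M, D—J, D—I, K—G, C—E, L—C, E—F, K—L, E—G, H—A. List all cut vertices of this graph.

A, D, E, H, K, L, M

Removing A increases the component count from 1 to 2, so A is a cut vertex.
Removing D increases the component count from 1 to 3, so D is a cut vertex.
Removing E increases the component count from 1 to 2, so E is a cut vertex.
Likewise H, K, L, M are cut vertices.
By contrast removing B leaves 1 component; it is not a cut vertex. No other vertex is a cut vertex either.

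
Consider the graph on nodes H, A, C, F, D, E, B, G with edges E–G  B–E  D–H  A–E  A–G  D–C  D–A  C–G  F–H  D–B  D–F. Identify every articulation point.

Removing D increases the component count from 1 to 2, so D is a cut vertex.
By contrast removing E leaves 1 component; it is not a cut vertex. No other vertex is a cut vertex either.

D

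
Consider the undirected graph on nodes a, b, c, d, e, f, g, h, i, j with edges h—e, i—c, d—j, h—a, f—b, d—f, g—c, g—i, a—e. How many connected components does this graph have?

Starting from a we can reach a, e, h. That is one component of size 3.
Starting from c we can reach c, g, i. That is one component of size 3.
Starting from b we can reach b, d, f, j. That is one component of size 4.
Total: 3 components.

3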